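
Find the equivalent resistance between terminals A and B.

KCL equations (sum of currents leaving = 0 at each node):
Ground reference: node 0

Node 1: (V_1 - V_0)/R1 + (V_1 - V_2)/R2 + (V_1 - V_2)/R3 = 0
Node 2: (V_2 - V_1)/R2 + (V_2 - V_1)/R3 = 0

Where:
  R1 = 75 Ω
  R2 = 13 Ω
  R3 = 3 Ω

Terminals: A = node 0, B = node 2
Reduce the network between node 0 (A) and node 2 (B) by series/parallel combination:
  Rp1 = R2 ‖ R3 (parallel, both between nodes 1 and 2) = 1/(1/13 + 1/3) = 2.438 Ω
  Rs1 = R1 + Rp1 (series, joined only at node 1) = 75 + 2.438 = 77.44 Ω
R_eq = 77.44 Ω

Final answer: 77.44 Ω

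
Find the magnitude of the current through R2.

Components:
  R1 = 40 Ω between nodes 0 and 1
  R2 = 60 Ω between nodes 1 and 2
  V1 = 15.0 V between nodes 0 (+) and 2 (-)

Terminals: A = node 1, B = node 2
Nodal analysis, taking node 2 as the 0 V reference.
Source V1 fixes V_0 = 15 V.
KCL at each unknown node (sum of currents leaving = 0; resistances in Ω):
  Node 1: (V_1 - 15)/40 + (V_1 - 0)/60 = 0
Collecting terms: 0.04167 × V_1 = 0.375  =>  V_1 = 9 V
I_R2 = (V_1 - V_2)/R2 = (9 - 0)/60 = 0.15 A
|I_R2| = 0.15 A

Final answer: |I_R2| = 0.15 A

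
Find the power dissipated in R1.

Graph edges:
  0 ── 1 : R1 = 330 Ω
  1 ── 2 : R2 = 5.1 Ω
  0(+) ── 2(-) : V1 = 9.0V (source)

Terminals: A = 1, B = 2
Nodal analysis, taking node 2 as the 0 V reference.
Source V1 fixes V_0 = 9 V.
KCL at each unknown node (sum of currents leaving = 0; resistances in Ω):
  Node 1: (V_1 - 9)/330 + (V_1 - 0)/5.1 = 0
Collecting terms: 0.1991 × V_1 = 0.02727  =>  V_1 = 0.137 V
I_R1 = (V_0 - V_1)/R1 = (9 - 0.137)/330 = 0.02686 A
P_R1 = I_R1² × R1 = (0.02686)² × 330 = 0.238 W

Final answer: 0.238 W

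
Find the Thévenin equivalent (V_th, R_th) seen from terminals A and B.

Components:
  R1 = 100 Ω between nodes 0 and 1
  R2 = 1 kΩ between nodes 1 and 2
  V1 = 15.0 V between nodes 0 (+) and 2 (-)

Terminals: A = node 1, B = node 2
Step 1 — V_th is the open-circuit voltage V_A - V_B (nothing connected across the terminals).
Nodal analysis, taking node 2 as the 0 V reference.
Source V1 fixes V_0 = 15 V.
KCL at each unknown node (sum of currents leaving = 0; resistances in Ω):
  Node 1: (V_1 - 15)/100 + (V_1 - 0)/1000 = 0
Collecting terms: 0.011 × V_1 = 0.15  =>  V_1 = 13.64 V
V_th = V_1 - V_2 = 13.64 - 0 = 13.64 V
Step 2 — R_th: zero the source — replace V1 by a short circuit (node 2 merges into node 0) — and find the resistance seen between A (node 1) and B (node 0).
Reduce the network between node 1 (A) and node 0 (B) by series/parallel combination:
  Rp1 = R1 ‖ R2 (parallel, both between nodes 0 and 1) = 1/(1/100 + 1/1000) = 90.91 Ω
R_th = 90.91 Ω

Final answer: V_th = 13.64 V, R_th = 90.91 Ω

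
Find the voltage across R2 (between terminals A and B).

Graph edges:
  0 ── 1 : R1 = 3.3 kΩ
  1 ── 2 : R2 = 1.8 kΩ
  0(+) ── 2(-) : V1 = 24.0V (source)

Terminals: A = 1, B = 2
R1 and R2 are in series across V1 (node 0 → node 1 → node 2), and the output A–B is taken across R2, so this is a voltage divider.
Series current: I = V1/(R1 + R2) = 24/(3300 + 1800) = 24/5100 = 0.004706 A
V_R2 = I × R2 = V1 × R2/(R1 + R2) = 24 × 1800/5100 = 8.471 V

Final answer: 8.471 V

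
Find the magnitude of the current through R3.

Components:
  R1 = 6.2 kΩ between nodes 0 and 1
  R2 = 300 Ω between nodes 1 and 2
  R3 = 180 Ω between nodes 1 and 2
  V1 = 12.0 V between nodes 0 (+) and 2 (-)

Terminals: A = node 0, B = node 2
Nodal analysis, taking node 2 as the 0 V reference.
Source V1 fixes V_0 = 12 V.
KCL at each unknown node (sum of currents leaving = 0; resistances in Ω):
  Node 1: (V_1 - 12)/6200 + (V_1 - 0)/300 + (V_1 - 0)/180 = 0
Collecting terms: 0.00905 × V_1 = 0.001935  =>  V_1 = 0.2139 V
I_R3 = (V_1 - V_2)/R3 = (0.2139 - 0)/180 = 0.001188 A
|I_R3| = 0.001188 A

Final answer: |I_R3| = 0.001188 A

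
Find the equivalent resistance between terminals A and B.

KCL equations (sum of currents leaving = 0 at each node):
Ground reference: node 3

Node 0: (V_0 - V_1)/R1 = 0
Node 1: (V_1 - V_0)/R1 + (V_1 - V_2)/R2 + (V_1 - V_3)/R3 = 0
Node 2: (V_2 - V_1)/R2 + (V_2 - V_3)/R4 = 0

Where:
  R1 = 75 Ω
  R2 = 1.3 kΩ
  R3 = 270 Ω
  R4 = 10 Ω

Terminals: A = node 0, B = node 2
Reduce the network between node 0 (A) and node 2 (B) by series/parallel combination:
  Rs1 = R3 + R4 (series, joined only at node 3) = 270 + 10 = 280 Ω
  Rp1 = R2 ‖ Rs1 (parallel, both between nodes 1 and 2) = 1/(1/1300 + 1/280) = 230.4 Ω
  Rs2 = R1 + Rp1 (series, joined only at node 1) = 75 + 230.4 = 305.4 Ω
R_eq = 305.4 Ω

Final answer: 305.4 Ω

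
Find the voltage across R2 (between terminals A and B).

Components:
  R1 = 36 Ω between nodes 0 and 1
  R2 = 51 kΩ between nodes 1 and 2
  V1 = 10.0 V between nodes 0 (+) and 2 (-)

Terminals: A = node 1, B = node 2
R1 and R2 are in series across V1 (node 0 → node 1 → node 2), and the output A–B is taken across R2, so this is a voltage divider.
Series current: I = V1/(R1 + R2) = 10/(36 + 51000) = 10/51040 = 0.0001959 A
V_R2 = I × R2 = V1 × R2/(R1 + R2) = 10 × 51000/51040 = 9.993 V

Final answer: 9.993 V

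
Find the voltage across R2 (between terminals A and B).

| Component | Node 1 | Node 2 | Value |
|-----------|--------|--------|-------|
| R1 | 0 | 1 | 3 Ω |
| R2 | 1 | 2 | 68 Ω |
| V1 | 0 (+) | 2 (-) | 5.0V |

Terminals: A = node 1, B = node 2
R1 and R2 are in series across V1 (node 0 → node 1 → node 2), and the output A–B is taken across R2, so this is a voltage divider.
Series current: I = V1/(R1 + R2) = 5/(3 + 68) = 5/71 = 0.07042 A
V_R2 = I × R2 = V1 × R2/(R1 + R2) = 5 × 68/71 = 4.789 V

Final answer: 4.789 V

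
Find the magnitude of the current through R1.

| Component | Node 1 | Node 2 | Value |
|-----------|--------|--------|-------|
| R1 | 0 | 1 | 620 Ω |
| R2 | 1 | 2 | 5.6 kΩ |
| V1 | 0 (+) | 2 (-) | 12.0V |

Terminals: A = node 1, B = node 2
Nodal analysis, taking node 2 as the 0 V reference.
Source V1 fixes V_0 = 12 V.
KCL at each unknown node (sum of currents leaving = 0; resistances in Ω):
  Node 1: (V_1 - 12)/620 + (V_1 - 0)/5600 = 0
Collecting terms: 0.001791 × V_1 = 0.01935  =>  V_1 = 10.8 V
I_R1 = (V_0 - V_1)/R1 = (12 - 10.8)/620 = 0.001929 A
|I_R1| = 0.001929 A

Final answer: |I_R1| = 0.001929 A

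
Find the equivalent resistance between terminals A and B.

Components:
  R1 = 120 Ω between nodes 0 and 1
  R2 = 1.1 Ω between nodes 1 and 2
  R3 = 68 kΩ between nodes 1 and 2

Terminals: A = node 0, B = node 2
Reduce the network between node 0 (A) and node 2 (B) by series/parallel combination:
  Rp1 = R2 ‖ R3 (parallel, both between nodes 1 and 2) = 1/(1/1.1 + 1/68000) = 1.1 Ω
  Rs1 = R1 + Rp1 (series, joined only at node 1) = 120 + 1.1 = 121.1 Ω
R_eq = 121.1 Ω

Final answer: 121.1 Ω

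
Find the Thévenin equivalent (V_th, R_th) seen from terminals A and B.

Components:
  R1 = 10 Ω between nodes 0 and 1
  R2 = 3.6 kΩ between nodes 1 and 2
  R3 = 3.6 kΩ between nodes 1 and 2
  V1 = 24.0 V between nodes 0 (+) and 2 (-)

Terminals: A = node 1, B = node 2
Step 1 — V_th is the open-circuit voltage V_A - V_B (nothing connected across the terminals).
Nodal analysis, taking node 2 as the 0 V reference.
Source V1 fixes V_0 = 24 V.
KCL at each unknown node (sum of currents leaving = 0; resistances in Ω):
  Node 1: (V_1 - 24)/10 + (V_1 - 0)/3600 + (V_1 - 0)/3600 = 0
Collecting terms: 0.1006 × V_1 = 2.4  =>  V_1 = 23.87 V
V_th = V_1 - V_2 = 23.87 - 0 = 23.87 V
Step 2 — R_th: zero the source — replace V1 by a short circuit (node 2 merges into node 0) — and find the resistance seen between A (node 1) and B (node 0).
Reduce the network between node 1 (A) and node 0 (B) by series/parallel combination:
  Rp1 = R1 ‖ R2 ‖ R3 (parallel, all between nodes 0 and 1) = 1/(1/10 + 1/3600 + 1/3600) = 9.945 Ω
R_th = 9.945 Ω

Final answer: V_th = 23.87 V, R_th = 9.945 Ω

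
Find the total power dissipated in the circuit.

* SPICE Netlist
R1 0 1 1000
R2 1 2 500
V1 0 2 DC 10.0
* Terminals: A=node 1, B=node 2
Nodal analysis, taking node 2 as the 0 V reference.
Source V1 fixes V_0 = 10 V.
KCL at each unknown node (sum of currents leaving = 0; resistances in Ω):
  Node 1: (V_1 - 10)/1000 + (V_1 - 0)/500 = 0
Collecting terms: 0.003 × V_1 = 0.01  =>  V_1 = 3.333 V
Power in each resistor, P = (ΔV)²/R:
  P_R1 = (10 - 3.333)²/1000 = 0.04444 W
  P_R2 = (3.333 - 0)²/500 = 0.02222 W
P_total = P_R1 + P_R2 = 0.06667 W

Final answer: 0.06667 W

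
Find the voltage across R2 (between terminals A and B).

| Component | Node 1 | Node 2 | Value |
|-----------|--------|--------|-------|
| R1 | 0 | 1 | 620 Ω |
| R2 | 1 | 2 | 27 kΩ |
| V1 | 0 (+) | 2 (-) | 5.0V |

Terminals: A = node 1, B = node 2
R1 and R2 are in series across V1 (node 0 → node 1 → node 2), and the output A–B is taken across R2, so this is a voltage divider.
Series current: I = V1/(R1 + R2) = 5/(620 + 27000) = 5/27620 = 0.000181 A
V_R2 = I × R2 = V1 × R2/(R1 + R2) = 5 × 27000/27620 = 4.888 V

Final answer: 4.888 V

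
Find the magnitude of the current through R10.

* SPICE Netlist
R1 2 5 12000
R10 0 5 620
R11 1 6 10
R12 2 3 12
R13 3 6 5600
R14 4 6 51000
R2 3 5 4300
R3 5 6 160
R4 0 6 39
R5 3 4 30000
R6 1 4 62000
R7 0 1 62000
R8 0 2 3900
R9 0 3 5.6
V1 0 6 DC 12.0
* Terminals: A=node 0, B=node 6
Nodal analysis, taking node 6 as the 0 V reference.
Source V1 fixes V_0 = 12 V.
KCL at each unknown node (sum of currents leaving = 0; resistances in Ω):
  Node 1: (V_1 - V_4)/62000 + (V_1 - 12)/62000 + (V_1 - 0)/10 = 0
  Node 2: (V_2 - V_5)/12000 + (V_2 - 12)/3900 + (V_2 - V_3)/12 = 0
  Node 3: (V_3 - V_5)/4300 + (V_3 - V_4)/30000 + (V_3 - 12)/5.6 + (V_3 - V_2)/12 + (V_3 - 0)/5600 = 0
  Node 4: (V_4 - V_3)/30000 + (V_4 - V_1)/62000 + (V_4 - 0)/51000 = 0
  Node 5: (V_5 - V_2)/12000 + (V_5 - V_3)/4300 + (V_5 - 0)/160 + (V_5 - 12)/620 = 0
Collecting terms (coefficients in siemens):
  0.1·V_1 - 0.00001613·V_4 = 0.0001935
  0.08367·V_2 - 0.08333·V_3 - 0.00008333·V_5 = 0.003077
  0.2623·V_3 - 0.08333·V_2 - 0.00003333·V_4 - 0.0002326·V_5 = 2.143
  0.00006907·V_4 - 0.00001613·V_1 - 0.00003333·V_3 = 0
  0.008179·V_5 - 0.00008333·V_2 - 0.0002326·V_3 = 0.01935
Solving these 5 simultaneous equations (Gaussian elimination) gives:
  V_1 = 0.002866 V, V_2 = 11.96 V, V_3 = 11.97 V, V_4 = 5.778 V
  V_5 = 2.829 V
I_R10 = (V_0 - V_5)/R10 = (12 - 2.829)/620 = 0.01479 A
|I_R10| = 0.01479 A

Final answer: |I_R10| = 0.01479 A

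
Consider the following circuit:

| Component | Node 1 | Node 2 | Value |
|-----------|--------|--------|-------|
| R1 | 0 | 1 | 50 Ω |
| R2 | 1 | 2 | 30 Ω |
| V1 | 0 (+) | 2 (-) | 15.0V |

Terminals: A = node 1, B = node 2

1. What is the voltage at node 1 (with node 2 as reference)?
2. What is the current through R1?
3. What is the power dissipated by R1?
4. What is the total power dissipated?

Nodal analysis, taking node 2 as the 0 V reference.
Source V1 fixes V_0 = 15 V.
KCL at each unknown node (sum of currents leaving = 0; resistances in Ω):
  Node 1: (V_1 - 15)/50 + (V_1 - 0)/30 = 0
Collecting terms: 0.05333 × V_1 = 0.3  =>  V_1 = 5.625 V
Part 1:
  Read off the nodal solution: V_1 = 5.625 V
Part 2:
  I_R1 = (V_0 - V_1)/R1 = (15 - 5.625)/50 = 0.1875 A
  Magnitude: I_R1 = 0.1875 A
Part 3:
  I_R1 = (V_0 - V_1)/R1 = (15 - 5.625)/50 = 0.1875 A
  P_R1 = I_R1² × R1 = (0.1875)² × 50 = 1.758 W
Part 4:
  Power in each resistor, P = (ΔV)²/R:
    P_R1 = (15 - 5.625)²/50 = 1.758 W
    P_R2 = (5.625 - 0)²/30 = 1.055 W
  P_total = P_R1 + P_R2 = 2.812 W

Final answers:
1. V_1 = 5.625 V
2. I_R1 = 0.1875 A
3. P_R1 = 1.758 W
4. P_total = 2.812 W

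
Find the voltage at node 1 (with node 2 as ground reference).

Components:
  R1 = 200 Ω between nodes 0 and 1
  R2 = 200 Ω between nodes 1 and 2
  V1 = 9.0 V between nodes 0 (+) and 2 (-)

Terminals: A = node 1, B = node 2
Nodal analysis, taking node 2 as the 0 V reference.
Source V1 fixes V_0 = 9 V.
KCL at each unknown node (sum of currents leaving = 0; resistances in Ω):
  Node 1: (V_1 - 9)/200 + (V_1 - 0)/200 = 0
Collecting terms: 0.01 × V_1 = 0.045  =>  V_1 = 4.5 V
The requested potential is V_1 = 4.5 V.

Final answer: V_1 = 4.5 V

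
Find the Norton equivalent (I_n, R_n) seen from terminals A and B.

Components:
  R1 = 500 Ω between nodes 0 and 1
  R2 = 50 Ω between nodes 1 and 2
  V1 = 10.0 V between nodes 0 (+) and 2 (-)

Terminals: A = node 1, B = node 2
Find the Thévenin equivalent first; then I_n = V_th/R_th and R_n = R_th.
Step 1 — V_th is the open-circuit voltage V_A - V_B (nothing connected across the terminals).
Nodal analysis, taking node 2 as the 0 V reference.
Source V1 fixes V_0 = 10 V.
KCL at each unknown node (sum of currents leaving = 0; resistances in Ω):
  Node 1: (V_1 - 10)/500 + (V_1 - 0)/50 = 0
Collecting terms: 0.022 × V_1 = 0.02  =>  V_1 = 0.9091 V
V_th = V_1 - V_2 = 0.9091 - 0 = 0.9091 V
Step 2 — R_th: zero the source — replace V1 by a short circuit (node 2 merges into node 0) — and find the resistance seen between A (node 1) and B (node 0).
Reduce the network between node 1 (A) and node 0 (B) by series/parallel combination:
  Rp1 = R1 ‖ R2 (parallel, both between nodes 0 and 1) = 1/(1/500 + 1/50) = 45.45 Ω
R_th = 45.45 Ω
I_n = V_th/R_th = 0.9091/45.45 = 0.02 A, and R_n = R_th = 45.45 Ω

Final answer: I_n = 0.02 A, R_n = 45.45 Ω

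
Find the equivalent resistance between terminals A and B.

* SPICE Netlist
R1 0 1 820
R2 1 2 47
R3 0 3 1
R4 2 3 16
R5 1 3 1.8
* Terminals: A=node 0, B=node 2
The network is not a plain series/parallel combination. Inject a 1 A test current into terminal A (node 0) and return it from terminal B (node 2); then R_eq = V_A / (1 A).
Nodal analysis, taking node 2 as the 0 V reference.
Current source I_test pushes 1 A into node 0 and draws it out of node 2.
KCL at each unknown node (sum of currents leaving = 0; resistances in Ω):
  Node 0: (V_0 - V_1)/820 + (V_0 - V_3)/1 - 1 = 0
  Node 1: (V_1 - V_0)/820 + (V_1 - 0)/47 + (V_1 - V_3)/1.8 = 0
  Node 3: (V_3 - V_0)/1 + (V_3 - V_1)/1.8 + (V_3 - 0)/16 = 0
Collecting terms (coefficients in siemens):
  1.001·V_0 - 0.00122·V_1 - 1·V_3 = 1
  0.5781·V_1 - 0.00122·V_0 - 0.5556·V_3 = 0
  1.618·V_3 - 1·V_0 - 0.5556·V_1 = 0
Solving these 3 simultaneous equations (Gaussian elimination) gives:
  V_0 = 13.05 V, V_1 = 11.61 V, V_3 = 12.05 V
R_eq = V_0 / 1 A = 13.05 Ω

Final answer: 13.05 Ω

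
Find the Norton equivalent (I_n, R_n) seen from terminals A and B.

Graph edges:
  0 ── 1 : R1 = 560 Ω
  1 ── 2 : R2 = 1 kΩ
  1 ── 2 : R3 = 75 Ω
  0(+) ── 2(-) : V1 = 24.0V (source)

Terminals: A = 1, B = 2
Find the Thévenin equivalent first; then I_n = V_th/R_th and R_n = R_th.
Step 1 — V_th is the open-circuit voltage V_A - V_B (nothing connected across the terminals).
Nodal analysis, taking node 2 as the 0 V reference.
Source V1 fixes V_0 = 24 V.
KCL at each unknown node (sum of currents leaving = 0; resistances in Ω):
  Node 1: (V_1 - 24)/560 + (V_1 - 0)/1000 + (V_1 - 0)/75 = 0
Collecting terms: 0.01612 × V_1 = 0.04286  =>  V_1 = 2.659 V
V_th = V_1 - V_2 = 2.659 - 0 = 2.659 V
Step 2 — R_th: zero the source — replace V1 by a short circuit (node 2 merges into node 0) — and find the resistance seen between A (node 1) and B (node 0).
Reduce the network between node 1 (A) and node 0 (B) by series/parallel combination:
  Rp1 = R1 ‖ R2 ‖ R3 (parallel, all between nodes 0 and 1) = 1/(1/560 + 1/1000 + 1/75) = 62.04 Ω
R_th = 62.04 Ω
I_n = V_th/R_th = 2.659/62.04 = 0.04286 A, and R_n = R_th = 62.04 Ω

Final answer: I_n = 0.04286 A, R_n = 62.04 Ω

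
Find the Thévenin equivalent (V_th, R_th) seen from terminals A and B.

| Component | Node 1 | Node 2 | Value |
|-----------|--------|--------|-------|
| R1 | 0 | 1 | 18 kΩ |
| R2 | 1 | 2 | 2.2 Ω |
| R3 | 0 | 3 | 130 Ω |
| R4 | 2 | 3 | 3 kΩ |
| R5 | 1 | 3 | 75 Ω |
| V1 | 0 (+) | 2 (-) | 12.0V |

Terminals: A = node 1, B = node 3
Step 1 — V_th is the open-circuit voltage V_A - V_B (nothing connected across the terminals).
Nodal analysis, taking node 2 as the 0 V reference.
Source V1 fixes V_0 = 12 V.
KCL at each unknown node (sum of currents leaving = 0; resistances in Ω):
  Node 1: (V_1 - 12)/18000 + (V_1 - 0)/2.2 + (V_1 - V_3)/75 = 0
  Node 3: (V_3 - 12)/130 + (V_3 - 0)/3000 + (V_3 - V_1)/75 = 0
Collecting terms (coefficients in siemens):
  0.4679·V_1 - 0.01333·V_3 = 0.0006667
  0.02136·V_3 - 0.01333·V_1 = 0.09231
Determinant D = (0.4679)(0.02136) - (-0.01333)(-0.01333) = 0.009817
V_1 = [(0.0006667)(0.02136) - (-0.01333)(0.09231)]/D = 0.1268 V
V_3 = [(0.4679)(0.09231) - (0.0006667)(-0.01333)]/D = 4.401 V
V_th = V_1 - V_3 = 0.1268 - 4.401 = -4.274 V
Step 2 — R_th: zero the source — replace V1 by a short circuit (node 2 merges into node 0) — and find the resistance seen between A (node 1) and B (node 3).
Reduce the network between node 1 (A) and node 3 (B) by series/parallel combination:
  Rp1 = R1 ‖ R2 (parallel, both between nodes 0 and 1) = 1/(1/18000 + 1/2.2) = 2.2 Ω
  Rp2 = R3 ‖ R4 (parallel, both between nodes 0 and 3) = 1/(1/130 + 1/3000) = 124.6 Ω
  Rs1 = Rp1 + Rp2 (series, joined only at node 0) = 2.2 + 124.6 = 126.8 Ω
  Rp3 = R5 ‖ Rs1 (parallel, both between nodes 1 and 3) = 1/(1/75 + 1/126.8) = 47.13 Ω
R_th = 47.13 Ω

Final answer: V_th = -4.274 V, R_th = 47.13 Ω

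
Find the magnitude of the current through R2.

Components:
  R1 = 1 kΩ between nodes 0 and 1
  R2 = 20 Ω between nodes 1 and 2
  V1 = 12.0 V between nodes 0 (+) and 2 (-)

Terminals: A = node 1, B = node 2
Nodal analysis, taking node 2 as the 0 V reference.
Source V1 fixes V_0 = 12 V.
KCL at each unknown node (sum of currents leaving = 0; resistances in Ω):
  Node 1: (V_1 - 12)/1000 + (V_1 - 0)/20 = 0
Collecting terms: 0.051 × V_1 = 0.012  =>  V_1 = 0.2353 V
I_R2 = (V_1 - V_2)/R2 = (0.2353 - 0)/20 = 0.01176 A
|I_R2| = 0.01176 A

Final answer: |I_R2| = 0.01176 A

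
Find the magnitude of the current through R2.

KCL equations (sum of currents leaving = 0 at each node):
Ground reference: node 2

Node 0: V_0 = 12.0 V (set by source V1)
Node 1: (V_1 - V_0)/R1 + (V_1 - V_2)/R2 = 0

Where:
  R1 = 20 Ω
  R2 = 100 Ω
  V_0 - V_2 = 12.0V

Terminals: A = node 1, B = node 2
Nodal analysis, taking node 2 as the 0 V reference.
Source V1 fixes V_0 = 12 V.
KCL at each unknown node (sum of currents leaving = 0; resistances in Ω):
  Node 1: (V_1 - 12)/20 + (V_1 - 0)/100 = 0
Collecting terms: 0.06 × V_1 = 0.6  =>  V_1 = 10 V
I_R2 = (V_1 - V_2)/R2 = (10 - 0)/100 = 0.1 A
|I_R2| = 0.1 A

Final answer: |I_R2| = 0.1 A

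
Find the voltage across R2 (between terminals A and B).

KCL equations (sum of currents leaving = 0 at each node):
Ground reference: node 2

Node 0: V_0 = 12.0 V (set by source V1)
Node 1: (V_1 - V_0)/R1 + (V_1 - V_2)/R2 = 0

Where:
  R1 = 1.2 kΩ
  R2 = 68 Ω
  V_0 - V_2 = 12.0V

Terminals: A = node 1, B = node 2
R1 and R2 are in series across V1 (node 0 → node 1 → node 2), and the output A–B is taken across R2, so this is a voltage divider.
Series current: I = V1/(R1 + R2) = 12/(1200 + 68) = 12/1268 = 0.009464 A
V_R2 = I × R2 = V1 × R2/(R1 + R2) = 12 × 68/1268 = 0.6435 V

Final answer: 0.6435 V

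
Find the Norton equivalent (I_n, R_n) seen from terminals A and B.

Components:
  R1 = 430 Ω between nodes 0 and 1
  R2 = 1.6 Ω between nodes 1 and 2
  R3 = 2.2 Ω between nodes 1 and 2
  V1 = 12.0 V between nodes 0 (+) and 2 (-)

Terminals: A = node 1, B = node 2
Find the Thévenin equivalent first; then I_n = V_th/R_th and R_n = R_th.
Step 1 — V_th is the open-circuit voltage V_A - V_B (nothing connected across the terminals).
Nodal analysis, taking node 2 as the 0 V reference.
Source V1 fixes V_0 = 12 V.
KCL at each unknown node (sum of currents leaving = 0; resistances in Ω):
  Node 1: (V_1 - 12)/430 + (V_1 - 0)/1.6 + (V_1 - 0)/2.2 = 0
Collecting terms: 1.082 × V_1 = 0.02791  =>  V_1 = 0.0258 V
V_th = V_1 - V_2 = 0.0258 - 0 = 0.0258 V
Step 2 — R_th: zero the source — replace V1 by a short circuit (node 2 merges into node 0) — and find the resistance seen between A (node 1) and B (node 0).
Reduce the network between node 1 (A) and node 0 (B) by series/parallel combination:
  Rp1 = R1 ‖ R2 ‖ R3 (parallel, all between nodes 0 and 1) = 1/(1/430 + 1/1.6 + 1/2.2) = 0.9243 Ω
R_th = 0.9243 Ω
I_n = V_th/R_th = 0.0258/0.9243 = 0.02791 A, and R_n = R_th = 0.9243 Ω

Final answer: I_n = 0.02791 A, R_n = 0.9243 Ω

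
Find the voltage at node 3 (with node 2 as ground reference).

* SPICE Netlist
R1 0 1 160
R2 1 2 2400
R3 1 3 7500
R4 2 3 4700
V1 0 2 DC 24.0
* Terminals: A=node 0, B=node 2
Nodal analysis, taking node 2 as the 0 V reference.
Source V1 fixes V_0 = 24 V.
KCL at each unknown node (sum of currents leaving = 0; resistances in Ω):
  Node 1: (V_1 - 24)/160 + (V_1 - 0)/2400 + (V_1 - V_3)/7500 = 0
  Node 3: (V_3 - V_1)/7500 + (V_3 - 0)/4700 = 0
Collecting terms (coefficients in siemens):
  0.0068·V_1 - 0.0001333·V_3 = 0.15
  0.0003461·V_3 - 0.0001333·V_1 = 0
Determinant D = (0.0068)(0.0003461) - (-0.0001333)(-0.0001333) = 0.000002336
V_1 = [(0.15)(0.0003461) - (-0.0001333)(0)]/D = 22.23 V
V_3 = [(0.0068)(0) - (0.15)(-0.0001333)]/D = 8.563 V
The requested potential is V_3 = 8.563 V.

Final answer: V_3 = 8.563 V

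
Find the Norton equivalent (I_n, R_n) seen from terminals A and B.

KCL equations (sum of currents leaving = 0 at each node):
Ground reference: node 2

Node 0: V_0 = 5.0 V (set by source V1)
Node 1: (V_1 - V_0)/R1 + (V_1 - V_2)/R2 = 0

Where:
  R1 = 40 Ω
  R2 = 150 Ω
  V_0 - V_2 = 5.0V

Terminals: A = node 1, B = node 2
Find the Thévenin equivalent first; then I_n = V_th/R_th and R_n = R_th.
Step 1 — V_th is the open-circuit voltage V_A - V_B (nothing connected across the terminals).
Nodal analysis, taking node 2 as the 0 V reference.
Source V1 fixes V_0 = 5 V.
KCL at each unknown node (sum of currents leaving = 0; resistances in Ω):
  Node 1: (V_1 - 5)/40 + (V_1 - 0)/150 = 0
Collecting terms: 0.03167 × V_1 = 0.125  =>  V_1 = 3.947 V
V_th = V_1 - V_2 = 3.947 - 0 = 3.947 V
Step 2 — R_th: zero the source — replace V1 by a short circuit (node 2 merges into node 0) — and find the resistance seen between A (node 1) and B (node 0).
Reduce the network between node 1 (A) and node 0 (B) by series/parallel combination:
  Rp1 = R1 ‖ R2 (parallel, both between nodes 0 and 1) = 1/(1/40 + 1/150) = 31.58 Ω
R_th = 31.58 Ω
I_n = V_th/R_th = 3.947/31.58 = 0.125 A, and R_n = R_th = 31.58 Ω

Final answer: I_n = 0.125 A, R_n = 31.58 Ω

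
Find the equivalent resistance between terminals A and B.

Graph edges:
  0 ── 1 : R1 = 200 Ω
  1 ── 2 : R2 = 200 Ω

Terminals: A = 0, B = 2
Reduce the network between node 0 (A) and node 2 (B) by series/parallel combination:
  Rs1 = R1 + R2 (series, joined only at node 1) = 200 + 200 = 400 Ω
R_eq = 400 Ω

Final answer: 400 Ω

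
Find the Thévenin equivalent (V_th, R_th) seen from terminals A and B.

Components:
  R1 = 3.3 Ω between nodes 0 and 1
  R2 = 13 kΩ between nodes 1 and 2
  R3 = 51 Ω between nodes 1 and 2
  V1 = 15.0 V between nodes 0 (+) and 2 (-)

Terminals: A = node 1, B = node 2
Step 1 — V_th is the open-circuit voltage V_A - V_B (nothing connected across the terminals).
Nodal analysis, taking node 2 as the 0 V reference.
Source V1 fixes V_0 = 15 V.
KCL at each unknown node (sum of currents leaving = 0; resistances in Ω):
  Node 1: (V_1 - 15)/3.3 + (V_1 - 0)/13000 + (V_1 - 0)/51 = 0
Collecting terms: 0.3227 × V_1 = 4.545  =>  V_1 = 14.09 V
V_th = V_1 - V_2 = 14.09 - 0 = 14.09 V
Step 2 — R_th: zero the source — replace V1 by a short circuit (node 2 merges into node 0) — and find the resistance seen between A (node 1) and B (node 0).
Reduce the network between node 1 (A) and node 0 (B) by series/parallel combination:
  Rp1 = R1 ‖ R2 ‖ R3 (parallel, all between nodes 0 and 1) = 1/(1/3.3 + 1/13000 + 1/51) = 3.099 Ω
R_th = 3.099 Ω

Final answer: V_th = 14.09 V, R_th = 3.099 Ω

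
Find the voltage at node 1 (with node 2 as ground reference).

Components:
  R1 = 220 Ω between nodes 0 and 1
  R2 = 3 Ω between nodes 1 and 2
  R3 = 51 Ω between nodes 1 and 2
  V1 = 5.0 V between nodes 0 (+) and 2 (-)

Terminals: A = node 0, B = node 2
Nodal analysis, taking node 2 as the 0 V reference.
Source V1 fixes V_0 = 5 V.
KCL at each unknown node (sum of currents leaving = 0; resistances in Ω):
  Node 1: (V_1 - 5)/220 + (V_1 - 0)/3 + (V_1 - 0)/51 = 0
Collecting terms: 0.3575 × V_1 = 0.02273  =>  V_1 = 0.06358 V
The requested potential is V_1 = 0.06358 V.

Final answer: V_1 = 0.06358 V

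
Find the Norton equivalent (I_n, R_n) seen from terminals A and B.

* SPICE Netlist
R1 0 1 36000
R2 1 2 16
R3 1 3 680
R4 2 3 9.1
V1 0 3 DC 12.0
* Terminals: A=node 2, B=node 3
Find the Thévenin equivalent first; then I_n = V_th/R_th and R_n = R_th.
Step 1 — V_th is the open-circuit voltage V_A - V_B (nothing connected across the terminals).
Nodal analysis, taking node 3 as the 0 V reference.
Source V1 fixes V_0 = 12 V.
KCL at each unknown node (sum of currents leaving = 0; resistances in Ω):
  Node 1: (V_1 - 12)/36000 + (V_1 - V_2)/16 + (V_1 - 0)/680 = 0
  Node 2: (V_2 - V_1)/16 + (V_2 - 0)/9.1 = 0
Collecting terms (coefficients in siemens):
  0.064·V_1 - 0.0625·V_2 = 0.0003333
  0.1724·V_2 - 0.0625·V_1 = 0
Determinant D = (0.064)(0.1724) - (-0.0625)(-0.0625) = 0.007126
V_1 = [(0.0003333)(0.1724) - (-0.0625)(0)]/D = 0.008063 V
V_2 = [(0.064)(0) - (0.0003333)(-0.0625)]/D = 0.002923 V
V_th = V_2 - V_3 = 0.002923 - 0 = 0.002923 V
Step 2 — R_th: zero the source — replace V1 by a short circuit (node 3 merges into node 0) — and find the resistance seen between A (node 2) and B (node 0).
Reduce the network between node 2 (A) and node 0 (B) by series/parallel combination:
  Rp1 = R1 ‖ R3 (parallel, both between nodes 0 and 1) = 1/(1/36000 + 1/680) = 667.4 Ω
  Rs1 = R2 + Rp1 (series, joined only at node 1) = 16 + 667.4 = 683.4 Ω
  Rp2 = R4 ‖ Rs1 (parallel, both between nodes 0 and 2) = 1/(1/9.1 + 1/683.4) = 8.98 Ω
R_th = 8.98 Ω
I_n = V_th/R_th = 0.002923/8.98 = 0.0003255 A, and R_n = R_th = 8.98 Ω

Final answer: I_n = 0.0003255 A, R_n = 8.98 Ω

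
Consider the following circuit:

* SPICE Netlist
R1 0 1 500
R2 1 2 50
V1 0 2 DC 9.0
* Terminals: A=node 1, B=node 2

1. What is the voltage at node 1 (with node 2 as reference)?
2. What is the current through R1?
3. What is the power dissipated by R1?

Nodal analysis, taking node 2 as the 0 V reference.
Source V1 fixes V_0 = 9 V.
KCL at each unknown node (sum of currents leaving = 0; resistances in Ω):
  Node 1: (V_1 - 9)/500 + (V_1 - 0)/50 = 0
Collecting terms: 0.022 × V_1 = 0.018  =>  V_1 = 0.8182 V
Part 1:
  Read off the nodal solution: V_1 = 0.8182 V
Part 2:
  I_R1 = (V_0 - V_1)/R1 = (9 - 0.8182)/500 = 0.01636 A
  Magnitude: I_R1 = 0.01636 A
Part 3:
  I_R1 = (V_0 - V_1)/R1 = (9 - 0.8182)/500 = 0.01636 A
  P_R1 = I_R1² × R1 = (0.01636)² × 500 = 0.1339 W

Final answers:
1. V_1 = 0.8182 V
2. I_R1 = 0.01636 A
3. P_R1 = 0.1339 W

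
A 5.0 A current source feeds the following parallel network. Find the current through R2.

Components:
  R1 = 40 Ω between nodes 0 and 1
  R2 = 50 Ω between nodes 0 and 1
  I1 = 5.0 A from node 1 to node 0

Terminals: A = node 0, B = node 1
All resistors sit directly between nodes 0 and 1, so they are in parallel and share one voltage V; the full source current 5 A splits among them.
1/R_par = 1/40 + 1/50 = 0.045 S  =>  R_par = 22.22 Ω
V = I × R_par = 5 × 22.22 = 111.1 V
I_R2 = V/R2 = 111.1/50 = 2.222 A

Final answer: 2.222 A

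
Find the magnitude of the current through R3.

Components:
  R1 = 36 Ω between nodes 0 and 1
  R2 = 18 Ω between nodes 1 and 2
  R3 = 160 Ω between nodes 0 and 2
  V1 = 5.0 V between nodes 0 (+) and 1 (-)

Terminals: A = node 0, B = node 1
Nodal analysis, taking node 1 as the 0 V reference.
Source V1 fixes V_0 = 5 V.
KCL at each unknown node (sum of currents leaving = 0; resistances in Ω):
  Node 2: (V_2 - 0)/18 + (V_2 - 5)/160 = 0
Collecting terms: 0.06181 × V_2 = 0.03125  =>  V_2 = 0.5056 V
I_R3 = (V_0 - V_2)/R3 = (5 - 0.5056)/160 = 0.02809 A
|I_R3| = 0.02809 A

Final answer: |I_R3| = 0.02809 A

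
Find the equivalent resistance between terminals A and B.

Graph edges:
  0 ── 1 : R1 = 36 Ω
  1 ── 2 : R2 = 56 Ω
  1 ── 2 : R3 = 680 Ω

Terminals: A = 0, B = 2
Reduce the network between node 0 (A) and node 2 (B) by series/parallel combination:
  Rp1 = R2 ‖ R3 (parallel, both between nodes 1 and 2) = 1/(1/56 + 1/680) = 51.74 Ω
  Rs1 = R1 + Rp1 (series, joined only at node 1) = 36 + 51.74 = 87.74 Ω
R_eq = 87.74 Ω

Final answer: 87.74 Ω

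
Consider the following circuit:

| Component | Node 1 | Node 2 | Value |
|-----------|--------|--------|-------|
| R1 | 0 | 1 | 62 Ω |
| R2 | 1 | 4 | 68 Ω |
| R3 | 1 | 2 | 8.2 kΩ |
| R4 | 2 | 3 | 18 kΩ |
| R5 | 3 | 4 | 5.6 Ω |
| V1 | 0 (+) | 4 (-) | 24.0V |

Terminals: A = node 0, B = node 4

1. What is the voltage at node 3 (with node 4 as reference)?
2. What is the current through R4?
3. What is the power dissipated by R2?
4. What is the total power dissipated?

Nodal analysis, taking node 4 as the 0 V reference.
Source V1 fixes V_0 = 24 V.
KCL at each unknown node (sum of currents leaving = 0; resistances in Ω):
  Node 1: (V_1 - 24)/62 + (V_1 - 0)/68 + (V_1 - V_2)/8200 = 0
  Node 2: (V_2 - V_1)/8200 + (V_2 - V_3)/18000 = 0
  Node 3: (V_3 - V_2)/18000 + (V_3 - 0)/5.6 = 0
Collecting terms (coefficients in siemens):
  0.03096·V_1 - 0.000122·V_2 = 0.3871
  0.0001775·V_2 - 0.000122·V_1 - 0.00005556·V_3 = 0
  0.1786·V_3 - 0.00005556·V_2 = 0
Solving these 3 simultaneous equations (Gaussian elimination) gives:
  V_1 = 12.54 V, V_2 = 8.615 V, V_3 = 0.002679 V
Part 1:
  Read off the nodal solution: V_3 = 0.002679 V
Part 2:
  I_R4 = (V_2 - V_3)/R4 = (8.615 - 0.002679)/18000 = 0.0004785 A
  Magnitude: I_R4 = 0.0004785 A
Part 3:
  I_R2 = (V_1 - V_4)/R2 = (12.54 - 0)/68 = 0.1844 A
  P_R2 = I_R2² × R2 = (0.1844)² × 68 = 2.312 W
Part 4:
  Power in each resistor, P = (ΔV)²/R:
    P_R1 = (24 - 12.54)²/62 = 2.119 W
    P_R2 = (12.54 - 0)²/68 = 2.312 W
    P_R3 = (12.54 - 8.615)²/8200 = 0.001877 W
    P_R4 = (8.615 - 0.002679)²/18000 = 0.004121 W
    P_R5 = (0.002679 - 0)²/5.6 = 0.000001282 W
  P_total = P_R1 + P_R2 + P_R3 + P_R4 + P_R5 = 4.437 W

Final answers:
1. V_3 = 0.002679 V
2. I_R4 = 0.0004785 A
3. P_R2 = 2.312 W
4. P_total = 4.437 W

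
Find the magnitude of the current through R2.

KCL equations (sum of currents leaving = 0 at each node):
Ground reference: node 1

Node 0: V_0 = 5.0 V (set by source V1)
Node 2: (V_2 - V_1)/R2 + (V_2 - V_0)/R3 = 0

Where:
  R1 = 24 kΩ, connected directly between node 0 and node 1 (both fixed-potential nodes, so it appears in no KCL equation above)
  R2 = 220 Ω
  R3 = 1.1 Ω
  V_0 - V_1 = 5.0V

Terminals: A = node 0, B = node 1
Nodal analysis, taking node 1 as the 0 V reference.
Source V1 fixes V_0 = 5 V.
KCL at each unknown node (sum of currents leaving = 0; resistances in Ω):
  Node 2: (V_2 - 0)/220 + (V_2 - 5)/1.1 = 0
Collecting terms: 0.9136 × V_2 = 4.545  =>  V_2 = 4.975 V
I_R2 = (V_1 - V_2)/R2 = (0 - 4.975)/220 = -0.02261 A
|I_R2| = 0.02261 A

Final answer: |I_R2| = 0.02261 A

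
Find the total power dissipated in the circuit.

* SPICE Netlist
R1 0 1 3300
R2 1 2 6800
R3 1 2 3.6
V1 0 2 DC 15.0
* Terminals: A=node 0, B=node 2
Nodal analysis, taking node 2 as the 0 V reference.
Source V1 fixes V_0 = 15 V.
KCL at each unknown node (sum of currents leaving = 0; resistances in Ω):
  Node 1: (V_1 - 15)/3300 + (V_1 - 0)/6800 + (V_1 - 0)/3.6 = 0
Collecting terms: 0.2782 × V_1 = 0.004545  =>  V_1 = 0.01634 V
Power in each resistor, P = (ΔV)²/R:
  P_R1 = (15 - 0.01634)²/3300 = 0.06803 W
  P_R2 = (0.01634 - 0)²/6800 = 0.00000003925 W
  P_R3 = (0.01634 - 0)²/3.6 = 0.00007414 W
P_total = P_R1 + P_R2 + P_R3 = 0.06811 W

Final answer: 0.06811 W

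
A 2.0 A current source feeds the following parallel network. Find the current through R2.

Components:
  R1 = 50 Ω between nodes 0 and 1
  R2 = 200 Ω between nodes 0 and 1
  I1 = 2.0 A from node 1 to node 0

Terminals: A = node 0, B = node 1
All resistors sit directly between nodes 0 and 1, so they are in parallel and share one voltage V; the full source current 2 A splits among them.
1/R_par = 1/50 + 1/200 = 0.025 S  =>  R_par = 40 Ω
V = I × R_par = 2 × 40 = 80 V
I_R2 = V/R2 = 80/200 = 0.4 A

Final answer: 0.4 A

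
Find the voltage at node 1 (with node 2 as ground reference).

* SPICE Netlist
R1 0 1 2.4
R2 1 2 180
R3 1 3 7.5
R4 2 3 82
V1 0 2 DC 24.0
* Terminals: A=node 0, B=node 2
Nodal analysis, taking node 2 as the 0 V reference.
Source V1 fixes V_0 = 24 V.
KCL at each unknown node (sum of currents leaving = 0; resistances in Ω):
  Node 1: (V_1 - 24)/2.4 + (V_1 - 0)/180 + (V_1 - V_3)/7.5 = 0
  Node 3: (V_3 - V_1)/7.5 + (V_3 - 0)/82 = 0
Collecting terms (coefficients in siemens):
  0.5556·V_1 - 0.1333·V_3 = 10
  0.1455·V_3 - 0.1333·V_1 = 0
Determinant D = (0.5556)(0.1455) - (-0.1333)(-0.1333) = 0.06307
V_1 = [(10)(0.1455) - (-0.1333)(0)]/D = 23.07 V
V_3 = [(0.5556)(0) - (10)(-0.1333)]/D = 21.14 V
The requested potential is V_1 = 23.07 V.

Final answer: V_1 = 23.07 V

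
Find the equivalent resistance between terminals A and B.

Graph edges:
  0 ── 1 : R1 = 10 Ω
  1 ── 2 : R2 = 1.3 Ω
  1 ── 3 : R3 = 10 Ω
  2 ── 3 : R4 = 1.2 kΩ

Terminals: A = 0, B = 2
Reduce the network between node 0 (A) and node 2 (B) by series/parallel combination:
  Rs1 = R3 + R4 (series, joined only at node 3) = 10 + 1200 = 1210 Ω
  Rp1 = R2 ‖ Rs1 (parallel, both between nodes 1 and 2) = 1/(1/1.3 + 1/1210) = 1.299 Ω
  Rs2 = R1 + Rp1 (series, joined only at node 1) = 10 + 1.299 = 11.3 Ω
R_eq = 11.3 Ω

Final answer: 11.3 Ω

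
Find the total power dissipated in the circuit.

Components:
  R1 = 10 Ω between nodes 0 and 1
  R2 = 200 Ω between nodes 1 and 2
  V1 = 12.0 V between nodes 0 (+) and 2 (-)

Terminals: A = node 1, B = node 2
Nodal analysis, taking node 2 as the 0 V reference.
Source V1 fixes V_0 = 12 V.
KCL at each unknown node (sum of currents leaving = 0; resistances in Ω):
  Node 1: (V_1 - 12)/10 + (V_1 - 0)/200 = 0
Collecting terms: 0.105 × V_1 = 1.2  =>  V_1 = 11.43 V
Power in each resistor, P = (ΔV)²/R:
  P_R1 = (12 - 11.43)²/10 = 0.03265 W
  P_R2 = (11.43 - 0)²/200 = 0.6531 W
P_total = P_R1 + P_R2 = 0.6857 W

Final answer: 0.6857 W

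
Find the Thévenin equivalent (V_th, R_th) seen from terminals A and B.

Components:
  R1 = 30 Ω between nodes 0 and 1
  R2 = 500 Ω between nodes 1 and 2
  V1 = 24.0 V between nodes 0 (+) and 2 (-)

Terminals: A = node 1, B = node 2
Step 1 — V_th is the open-circuit voltage V_A - V_B (nothing connected across the terminals).
Nodal analysis, taking node 2 as the 0 V reference.
Source V1 fixes V_0 = 24 V.
KCL at each unknown node (sum of currents leaving = 0; resistances in Ω):
  Node 1: (V_1 - 24)/30 + (V_1 - 0)/500 = 0
Collecting terms: 0.03533 × V_1 = 0.8  =>  V_1 = 22.64 V
V_th = V_1 - V_2 = 22.64 - 0 = 22.64 V
Step 2 — R_th: zero the source — replace V1 by a short circuit (node 2 merges into node 0) — and find the resistance seen between A (node 1) and B (node 0).
Reduce the network between node 1 (A) and node 0 (B) by series/parallel combination:
  Rp1 = R1 ‖ R2 (parallel, both between nodes 0 and 1) = 1/(1/30 + 1/500) = 28.3 Ω
R_th = 28.3 Ω

Final answer: V_th = 22.64 V, R_th = 28.3 Ω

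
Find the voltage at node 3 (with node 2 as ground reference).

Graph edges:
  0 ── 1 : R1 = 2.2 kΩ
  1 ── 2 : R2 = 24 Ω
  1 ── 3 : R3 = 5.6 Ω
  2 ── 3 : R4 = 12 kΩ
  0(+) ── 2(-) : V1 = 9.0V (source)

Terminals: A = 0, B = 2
Nodal analysis, taking node 2 as the 0 V reference.
Source V1 fixes V_0 = 9 V.
KCL at each unknown node (sum of currents leaving = 0; resistances in Ω):
  Node 1: (V_1 - 9)/2200 + (V_1 - 0)/24 + (V_1 - V_3)/5.6 = 0
  Node 3: (V_3 - V_1)/5.6 + (V_3 - 0)/12000 = 0
Collecting terms (coefficients in siemens):
  0.2207·V_1 - 0.1786·V_3 = 0.004091
  0.1787·V_3 - 0.1786·V_1 = 0
Determinant D = (0.2207)(0.1787) - (-0.1786)(-0.1786) = 0.00754
V_1 = [(0.004091)(0.1787) - (-0.1786)(0)]/D = 0.09693 V
V_3 = [(0.2207)(0) - (0.004091)(-0.1786)]/D = 0.09689 V
The requested potential is V_3 = 0.09689 V.

Final answer: V_3 = 0.09689 V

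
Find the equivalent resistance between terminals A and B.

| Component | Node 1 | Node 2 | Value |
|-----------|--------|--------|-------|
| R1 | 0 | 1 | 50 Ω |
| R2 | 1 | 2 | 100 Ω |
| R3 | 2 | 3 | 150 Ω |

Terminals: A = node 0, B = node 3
Reduce the network between node 0 (A) and node 3 (B) by series/parallel combination:
  Rs1 = R1 + R2 (series, joined only at node 1) = 50 + 100 = 150 Ω
  Rs2 = R3 + Rs1 (series, joined only at node 2) = 150 + 150 = 300 Ω
R_eq = 300 Ω

Final answer: 300 Ω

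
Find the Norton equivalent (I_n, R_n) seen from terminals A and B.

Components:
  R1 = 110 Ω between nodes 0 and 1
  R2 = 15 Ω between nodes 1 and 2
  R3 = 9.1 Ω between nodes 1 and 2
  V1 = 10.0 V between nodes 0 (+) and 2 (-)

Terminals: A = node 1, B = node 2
Find the Thévenin equivalent first; then I_n = V_th/R_th and R_n = R_th.
Step 1 — V_th is the open-circuit voltage V_A - V_B (nothing connected across the terminals).
Nodal analysis, taking node 2 as the 0 V reference.
Source V1 fixes V_0 = 10 V.
KCL at each unknown node (sum of currents leaving = 0; resistances in Ω):
  Node 1: (V_1 - 10)/110 + (V_1 - 0)/15 + (V_1 - 0)/9.1 = 0
Collecting terms: 0.1856 × V_1 = 0.09091  =>  V_1 = 0.4897 V
V_th = V_1 - V_2 = 0.4897 - 0 = 0.4897 V
Step 2 — R_th: zero the source — replace V1 by a short circuit (node 2 merges into node 0) — and find the resistance seen between A (node 1) and B (node 0).
Reduce the network between node 1 (A) and node 0 (B) by series/parallel combination:
  Rp1 = R1 ‖ R2 ‖ R3 (parallel, all between nodes 0 and 1) = 1/(1/110 + 1/15 + 1/9.1) = 5.387 Ω
R_th = 5.387 Ω
I_n = V_th/R_th = 0.4897/5.387 = 0.09091 A, and R_n = R_th = 5.387 Ω

Final answer: I_n = 0.09091 A, R_n = 5.387 Ω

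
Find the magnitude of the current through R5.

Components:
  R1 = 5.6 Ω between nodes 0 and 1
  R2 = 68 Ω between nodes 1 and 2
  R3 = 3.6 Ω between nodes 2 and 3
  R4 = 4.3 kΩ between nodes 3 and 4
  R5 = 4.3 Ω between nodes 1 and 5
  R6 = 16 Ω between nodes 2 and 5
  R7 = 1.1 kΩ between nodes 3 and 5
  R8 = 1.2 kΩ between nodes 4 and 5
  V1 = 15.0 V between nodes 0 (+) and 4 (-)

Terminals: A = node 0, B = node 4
Nodal analysis, taking node 4 as the 0 V reference.
Source V1 fixes V_0 = 15 V.
KCL at each unknown node (sum of currents leaving = 0; resistances in Ω):
  Node 1: (V_1 - 15)/5.6 + (V_1 - V_2)/68 + (V_1 - V_5)/4.3 = 0
  Node 2: (V_2 - V_1)/68 + (V_2 - V_3)/3.6 + (V_2 - V_5)/16 = 0
  Node 3: (V_3 - V_2)/3.6 + (V_3 - 0)/4300 + (V_3 - V_5)/1100 = 0
  Node 5: (V_5 - V_1)/4.3 + (V_5 - V_2)/16 + (V_5 - V_3)/1100 + (V_5 - 0)/1200 = 0
Collecting terms (coefficients in siemens):
  0.4258·V_1 - 0.01471·V_2 - 0.2326·V_5 = 2.679
  0.355·V_2 - 0.01471·V_1 - 0.2778·V_3 - 0.0625·V_5 = 0
  0.2789·V_3 - 0.2778·V_2 - 0.0009091·V_5 = 0
  0.2968·V_5 - 0.2326·V_1 - 0.0625·V_2 - 0.0009091·V_3 = 0
Solving these 4 simultaneous equations (Gaussian elimination) gives:
  V_1 = 14.91 V, V_2 = 14.82 V, V_3 = 14.8 V, V_5 = 14.85 V
I_R5 = (V_1 - V_5)/R5 = (14.91 - 14.85)/4.3 = 0.01443 A
|I_R5| = 0.01443 A

Final answer: |I_R5| = 0.01443 A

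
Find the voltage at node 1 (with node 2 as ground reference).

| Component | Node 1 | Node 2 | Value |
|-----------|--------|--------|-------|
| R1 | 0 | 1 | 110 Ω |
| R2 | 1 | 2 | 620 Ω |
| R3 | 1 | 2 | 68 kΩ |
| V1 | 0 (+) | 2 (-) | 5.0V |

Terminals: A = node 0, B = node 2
Nodal analysis, taking node 2 as the 0 V reference.
Source V1 fixes V_0 = 5 V.
KCL at each unknown node (sum of currents leaving = 0; resistances in Ω):
  Node 1: (V_1 - 5)/110 + (V_1 - 0)/620 + (V_1 - 0)/68000 = 0
Collecting terms: 0.01072 × V_1 = 0.04545  =>  V_1 = 4.241 V
The requested potential is V_1 = 4.241 V.

Final answer: V_1 = 4.241 V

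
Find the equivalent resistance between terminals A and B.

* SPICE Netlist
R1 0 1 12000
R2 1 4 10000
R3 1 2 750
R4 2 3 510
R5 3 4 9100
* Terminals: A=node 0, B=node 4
Reduce the network between node 0 (A) and node 4 (B) by series/parallel combination:
  Rs1 = R3 + R4 (series, joined only at node 2) = 750 + 510 = 1260 Ω
  Rs2 = R5 + Rs1 (series, joined only at node 3) = 9100 + 1260 = 10360 Ω
  Rp1 = R2 ‖ Rs2 (parallel, both between nodes 1 and 4) = 1/(1/10000 + 1/10360) = 5088 Ω
  Rs3 = R1 + Rp1 (series, joined only at node 1) = 12000 + 5088 = 17090 Ω
R_eq = 17.09 kΩ

Final answer: 17.09 kΩ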